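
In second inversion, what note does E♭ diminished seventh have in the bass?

E♭ diminished seventh in root position is E♭–G♭–B𝄫–D𝄫.
Second inversion places the fifth in the bass, which is B𝄫.

B𝄫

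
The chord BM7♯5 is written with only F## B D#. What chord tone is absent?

BM7♯5 = B, D#, F##, A#. The voicing lacks the 7th (major 7th), A#.

A#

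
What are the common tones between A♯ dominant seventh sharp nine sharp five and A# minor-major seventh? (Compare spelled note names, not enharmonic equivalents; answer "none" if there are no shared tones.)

A♯ dominant seventh sharp nine sharp five = A-sharp, C-double-sharp, E-double-sharp, G-sharp, B-double-sharp.
A# minor-major seventh = A-sharp, C-sharp, E-sharp, G-double-sharp.
Shared: A-sharp.

A-sharp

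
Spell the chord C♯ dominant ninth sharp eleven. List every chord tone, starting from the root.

C♯ dominant ninth sharp eleven is a dominant ninth sharp eleven built on C-sharp.
- root: C-sharp
- major 3rd: E-sharp
- perfect 5th: G-sharp
- minor 7th: B
- major 9th: D-sharp
- augmented 11th: F-double-sharp

C-sharp, E-sharp, G-sharp, B, D-sharp, F-double-sharp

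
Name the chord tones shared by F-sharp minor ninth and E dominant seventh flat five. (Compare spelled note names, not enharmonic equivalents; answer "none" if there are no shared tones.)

E G-sharp

F-sharp minor ninth = F-sharp, A, C-sharp, E, G-sharp.
E dominant seventh flat five = E, G-sharp, B-flat, D.
Shared: E, G-sharp.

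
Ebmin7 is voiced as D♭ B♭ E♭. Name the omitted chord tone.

The full Ebmin7 chord is E♭, G♭, B♭, D♭.
Comparing with the voicing, the minor 3rd (3rd) — G♭ — is absent.

G♭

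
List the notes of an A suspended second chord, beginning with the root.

A  B  E

Root A, quality suspended second:
Root: A
Major 2nd (2nd): B
Perfect 5th (5th): E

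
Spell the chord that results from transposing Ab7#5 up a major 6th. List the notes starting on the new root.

Ab up a major 6th → F. New chord: F augmented seventh.
- root: F
- major 3rd: A
- augmented 5th: C#
- minor 7th: Eb

F A C# Eb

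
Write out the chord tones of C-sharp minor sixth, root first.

C-sharp E G-sharp A-sharp

C-sharp minor sixth: minor sixth on C-sharp.
- root: C-sharp
- minor 3rd: E
- perfect 5th: G-sharp
- major 6th: A-sharp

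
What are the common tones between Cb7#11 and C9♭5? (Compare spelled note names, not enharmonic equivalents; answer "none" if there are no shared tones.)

Cb7#11 = C♭, E♭, G♭, B𝄫, F.
C9♭5 = C, E, G♭, B♭, D.
Shared: G♭.

G♭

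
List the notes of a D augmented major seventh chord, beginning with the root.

D, F-sharp, A-sharp, C-sharp

D augmented major seventh is an augmented major seventh built on D.
D — root
F-sharp — major 3rd
A-sharp — augmented 5th
C-sharp — major 7th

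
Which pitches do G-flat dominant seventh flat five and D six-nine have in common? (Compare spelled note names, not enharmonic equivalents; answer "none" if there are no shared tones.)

none

G-flat dominant seventh flat five: G-flat B-flat D-double-flat F-flat
D six-nine: D F-sharp A B E
Common to both → none.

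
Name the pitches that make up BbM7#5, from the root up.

Bb D F# A

Root Bb, quality augmented major seventh:
- root: Bb
- major 3rd: D
- augmented 5th: F#
- major 7th: A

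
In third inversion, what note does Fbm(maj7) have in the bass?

Eb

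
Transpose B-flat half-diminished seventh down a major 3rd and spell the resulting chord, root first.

G-flat, B-double-flat, D-double-flat, F-flat

Transposed root: B-flat → G-flat (major 3rd down). So we spell G-flat half-diminished seventh:
root → G-flat
3rd (minor 3rd) → B-double-flat
5th (diminished 5th) → D-double-flat
7th (minor 7th) → F-flat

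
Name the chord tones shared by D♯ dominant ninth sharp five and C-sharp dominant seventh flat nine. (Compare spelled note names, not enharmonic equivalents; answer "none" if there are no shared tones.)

D♯ dominant ninth sharp five: D# F## A## C# E#
C-sharp dominant seventh flat nine: C# E# G# B D
Common to both → C#, E#.

C# E#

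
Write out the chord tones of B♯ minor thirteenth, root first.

B#  D#  F##  A#  C##  E#  G##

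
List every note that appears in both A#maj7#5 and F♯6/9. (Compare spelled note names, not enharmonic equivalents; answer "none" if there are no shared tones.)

A#

A#maj7#5: A# C## E## G##
F♯6/9: F# A# C# D# G#
Common to both → A#.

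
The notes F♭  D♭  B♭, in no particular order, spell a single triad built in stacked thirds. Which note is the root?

B♭

Arranged so that each adjacent pair is a third by letter name: B♭ – D♭ – F♭.
The bottom of that stack, B♭, is the root (this is B♭ diminished triad).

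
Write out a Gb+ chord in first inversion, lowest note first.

In root position, Gb+ is Gb–Bb–D.
First inversion puts the third (Bb) in the bass.

Bb  D  Gb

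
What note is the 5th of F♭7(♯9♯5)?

Root of F♭7(♯9♯5) = F♭. The 5th is an augmented 5th: F♭ up an augmented 5th → C.

C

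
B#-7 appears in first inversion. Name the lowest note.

D#

B#-7 in root position is B#–D#–F##–A#.
First inversion places the third in the bass, which is D#.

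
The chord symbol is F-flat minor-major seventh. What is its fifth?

Cb

Root of F-flat minor-major seventh = Fb. The 5th is a perfect 5th: Fb up a perfect 5th → Cb.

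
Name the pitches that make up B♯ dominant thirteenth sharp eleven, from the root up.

B♯ D𝄪 F𝄪 A♯ C𝄪 E𝄪 G𝄪

Root B♯, quality dominant thirteenth sharp eleven:
- root: B♯
- major 3rd: D𝄪
- perfect 5th: F𝄪
- minor 7th: A♯
- major 9th: C𝄪
- augmented 11th: E𝄪
- major 13th: G𝄪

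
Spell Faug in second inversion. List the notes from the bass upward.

C# F A

Faug = F–A–C#; second inversion → fifth (C#) lowest.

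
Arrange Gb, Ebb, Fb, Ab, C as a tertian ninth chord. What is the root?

Fb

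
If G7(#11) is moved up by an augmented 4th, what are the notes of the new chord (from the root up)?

An augmented 4th up from G is C♯, so the new chord is C♯ dominant seventh sharp eleven.
- root: C♯
- major 3rd: E♯
- perfect 5th: G♯
- minor 7th: B
- augmented 11th: F𝄪

C♯ E♯ G♯ B F𝄪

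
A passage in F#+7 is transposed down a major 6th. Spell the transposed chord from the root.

A, C♯, E♯, G

A major 6th down from F♯ is A, so the new chord is A augmented seventh.
root → A
3rd (major 3rd) → C♯
5th (augmented 5th) → E♯
7th (minor 7th) → G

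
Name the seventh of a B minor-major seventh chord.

A-sharp

B minor-major seventh is built on B; its 7th is a major 7th above the root.
A seventh above B uses the letter A, and the major 7th above B is A-sharp.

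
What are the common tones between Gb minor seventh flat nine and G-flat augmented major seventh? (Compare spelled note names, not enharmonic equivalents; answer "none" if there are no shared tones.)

G-flat

Gb minor seventh flat nine: G-flat B-double-flat D-flat F-flat A-double-flat
G-flat augmented major seventh: G-flat B-flat D F
Common to both → G-flat.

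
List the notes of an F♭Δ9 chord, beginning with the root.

Fb, Ab, Cb, Eb, Gb

F♭Δ9 is a major ninth built on Fb.
Fb — root
Ab — major 3rd
Cb — perfect 5th
Eb — major 7th
Gb — major 9th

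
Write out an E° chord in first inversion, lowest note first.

In root position, E° is E–G–Bb.
First inversion puts the third (G) in the bass.

G  Bb  E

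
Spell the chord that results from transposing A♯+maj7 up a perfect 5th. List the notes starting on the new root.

E#, G##, B##, D##

A# up a perfect 5th → E#. New chord: E# augmented major seventh.
Root: E#
Major 3rd (3rd): G##
Augmented 5th (5th): B##
Major 7th (7th): D##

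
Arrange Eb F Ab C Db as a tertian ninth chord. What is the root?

Db

Arranged so that each adjacent pair is a third by letter name: Db – F – Ab – C – Eb.
The bottom of that stack, Db, is the root (this is Db major ninth).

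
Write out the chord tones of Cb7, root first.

Cb – Eb – Gb – Bbb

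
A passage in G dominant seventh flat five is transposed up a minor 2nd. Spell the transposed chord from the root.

A-flat, C, E-double-flat, G-flat

A minor 2nd up from G is A-flat, so the new chord is A-flat dominant seventh flat five.
Root: A-flat
Major 3rd (3rd): C
Diminished 5th (5th): E-double-flat
Minor 7th (7th): G-flat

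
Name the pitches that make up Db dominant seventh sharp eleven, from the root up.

Db dominant seventh sharp eleven: dominant seventh sharp eleven on Db.
Db — root
F — major 3rd
Ab — perfect 5th
Cb — minor 7th
G — augmented 11th

Db – F – Ab – Cb – G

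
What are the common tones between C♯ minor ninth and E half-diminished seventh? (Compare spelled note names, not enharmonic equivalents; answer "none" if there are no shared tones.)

E

C♯ minor ninth = C-sharp, E, G-sharp, B, D-sharp.
E half-diminished seventh = E, G, B-flat, D.
Shared: E.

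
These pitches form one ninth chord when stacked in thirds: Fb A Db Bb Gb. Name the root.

Gb

Arranged so that each adjacent pair is a third by letter name: Gb – Bb – Db – Fb – A.
The bottom of that stack, Gb, is the root (this is Gb dominant seventh sharp nine).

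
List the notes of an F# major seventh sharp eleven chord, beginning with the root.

F#, A#, C#, E#, B#

F# major seventh sharp eleven is a major seventh sharp eleven built on F#.
Root: F#
Major 3rd (3rd): A#
Perfect 5th (5th): C#
Major 7th (7th): E#
Augmented 11th (11th): B#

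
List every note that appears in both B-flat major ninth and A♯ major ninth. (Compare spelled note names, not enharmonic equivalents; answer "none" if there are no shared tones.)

B-flat major ninth: B-flat D F A C
A♯ major ninth: A-sharp C-double-sharp E-sharp G-double-sharp B-sharp
Common to both → none.

none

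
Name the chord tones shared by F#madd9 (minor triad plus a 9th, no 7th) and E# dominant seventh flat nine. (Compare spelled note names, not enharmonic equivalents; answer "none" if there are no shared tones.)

F#madd9: F♯ A C♯ G♯
E# dominant seventh flat nine: E♯ G𝄪 B♯ D♯ F♯
Common to both → F♯.

F♯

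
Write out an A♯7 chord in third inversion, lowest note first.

G♯, A♯, C𝄪, E♯

A♯7 = A♯–C𝄪–E♯–G♯; third inversion → seventh (G♯) lowest.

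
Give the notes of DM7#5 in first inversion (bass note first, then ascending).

DM7#5 = D–F#–A#–C#; first inversion → third (F#) lowest.

F#, A#, C#, D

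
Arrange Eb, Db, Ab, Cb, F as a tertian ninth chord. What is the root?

Stacking in thirds gives Db – F – Ab – Cb – Eb, so Db is the root — Db dominant ninth.

Db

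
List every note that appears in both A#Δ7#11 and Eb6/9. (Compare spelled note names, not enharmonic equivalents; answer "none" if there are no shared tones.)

none

A#Δ7#11: A# C## E# G## D##
Eb6/9: Eb G Bb C F
Common to both → none.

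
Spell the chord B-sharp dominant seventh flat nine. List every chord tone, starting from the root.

B-sharp – D-double-sharp – F-double-sharp – A-sharp – C-sharp

Root B-sharp, quality dominant seventh flat nine:
root → B-sharp
3rd (major 3rd) → D-double-sharp
5th (perfect 5th) → F-double-sharp
7th (minor 7th) → A-sharp
9th (minor 9th) → C-sharp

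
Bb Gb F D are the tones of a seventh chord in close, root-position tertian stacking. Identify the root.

Gb

Stacking in thirds gives Gb – Bb – D – F, so Gb is the root — Gb augmented major seventh.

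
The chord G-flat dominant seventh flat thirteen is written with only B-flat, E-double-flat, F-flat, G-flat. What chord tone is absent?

The full G-flat dominant seventh flat thirteen chord is G-flat, B-flat, D-flat, F-flat, E-double-flat.
Comparing with the voicing, the perfect 5th (5th) — D-flat — is absent.

D-flat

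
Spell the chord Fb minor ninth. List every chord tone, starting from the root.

Root F-flat, quality minor ninth:
- root: F-flat
- minor 3rd: A-double-flat
- perfect 5th: C-flat
- minor 7th: E-double-flat
- major 9th: G-flat

F-flat – A-double-flat – C-flat – E-double-flat – G-flat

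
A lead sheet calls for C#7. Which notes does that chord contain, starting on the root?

C#, E#, G#, B

C#7: dominant seventh on C#.
Root: C#
Major 3rd (3rd): E#
Perfect 5th (5th): G#
Minor 7th (7th): B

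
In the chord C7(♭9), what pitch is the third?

E

Root of C7(♭9) = C. The 3rd is a major 3rd: C up a major 3rd → E.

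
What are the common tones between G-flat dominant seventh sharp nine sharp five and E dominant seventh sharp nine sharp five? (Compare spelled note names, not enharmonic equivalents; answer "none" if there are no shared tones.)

G-flat dominant seventh sharp nine sharp five = G-flat, B-flat, D, F-flat, A.
E dominant seventh sharp nine sharp five = E, G-sharp, B-sharp, D, F-double-sharp.
Shared: D.

D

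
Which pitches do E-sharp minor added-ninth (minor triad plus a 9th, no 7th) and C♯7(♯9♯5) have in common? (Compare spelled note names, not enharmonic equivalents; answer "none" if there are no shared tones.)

E-sharp minor added-ninth: E# G# B# F##
C♯7(♯9♯5): C# E# G## B D##
Common to both → E#.

E#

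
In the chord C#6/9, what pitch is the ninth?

C#6/9 is built on C♯; its 9th is a major 9th above the root.
A second above C uses the letter D, and the major 9th above C♯ is D♯.

D♯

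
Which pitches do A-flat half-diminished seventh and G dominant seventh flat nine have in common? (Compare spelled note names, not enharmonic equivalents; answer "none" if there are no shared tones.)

A-flat half-diminished seventh: A-flat C-flat E-double-flat G-flat
G dominant seventh flat nine: G B D F A-flat
Common to both → A-flat.

A-flat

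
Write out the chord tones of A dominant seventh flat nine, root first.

Root A, quality dominant seventh flat nine:
Root: A
Major 3rd (3rd): C#
Perfect 5th (5th): E
Minor 7th (7th): G
Minor 9th (9th): Bb

A  C#  E  G  Bb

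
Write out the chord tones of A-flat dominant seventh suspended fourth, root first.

A-flat dominant seventh suspended fourth is a dominant seventh suspended fourth built on A-flat.
- root: A-flat
- perfect 4th: D-flat
- perfect 5th: E-flat
- minor 7th: G-flat

A-flat D-flat E-flat G-flat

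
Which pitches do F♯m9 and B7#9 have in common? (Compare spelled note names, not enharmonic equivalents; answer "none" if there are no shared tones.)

F♯m9: F# A C# E G#
B7#9: B D# F# A C##
Common to both → F#, A.

F# – A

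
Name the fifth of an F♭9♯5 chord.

F♭9♯5 is built on Fb; its 5th is an augmented 5th above the root.
A fifth above F uses the letter C, and the augmented 5th above Fb is C.

C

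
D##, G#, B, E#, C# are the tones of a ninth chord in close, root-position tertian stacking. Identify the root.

C#

Arranged so that each adjacent pair is a third by letter name: C# – E# – G# – B – D##.
The bottom of that stack, C#, is the root (this is C# dominant seventh sharp nine).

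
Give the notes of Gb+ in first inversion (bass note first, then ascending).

Bb – D – Gb

Gb+ = Gb–Bb–D; first inversion → third (Bb) lowest.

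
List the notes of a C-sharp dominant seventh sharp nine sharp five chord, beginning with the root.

C-sharp, E-sharp, G-double-sharp, B, D-double-sharp

C-sharp dominant seventh sharp nine sharp five: dominant seventh sharp nine sharp five on C-sharp.
root → C-sharp
3rd (major 3rd) → E-sharp
5th (augmented 5th) → G-double-sharp
7th (minor 7th) → B
9th (augmented 9th) → D-double-sharp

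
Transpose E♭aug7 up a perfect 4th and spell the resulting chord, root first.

Ab  C  E  Gb

Eb up a perfect 4th → Ab. New chord: Ab augmented seventh.
root → Ab
3rd (major 3rd) → C
5th (augmented 5th) → E
7th (minor 7th) → Gb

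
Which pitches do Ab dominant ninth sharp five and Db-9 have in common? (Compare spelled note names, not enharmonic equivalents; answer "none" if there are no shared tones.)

A♭

Ab dominant ninth sharp five: A♭ C E G♭ B♭
Db-9: D♭ F♭ A♭ C♭ E♭
Common to both → A♭.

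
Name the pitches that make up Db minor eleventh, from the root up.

D-flat, F-flat, A-flat, C-flat, E-flat, G-flat

Db minor eleventh is a minor eleventh built on D-flat.
- root: D-flat
- minor 3rd: F-flat
- perfect 5th: A-flat
- minor 7th: C-flat
- major 9th: E-flat
- perfect 11th: G-flat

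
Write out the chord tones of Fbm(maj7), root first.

Root Fb, quality minor-major seventh:
Root: Fb
Minor 3rd (3rd): Abb
Perfect 5th (5th): Cb
Major 7th (7th): Eb

Fb – Abb – Cb – Eb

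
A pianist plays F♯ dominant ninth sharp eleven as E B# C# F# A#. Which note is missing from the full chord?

G#

The full F♯ dominant ninth sharp eleven chord is F#, A#, C#, E, G#, B#.
Comparing with the voicing, the major 9th (9th) — G# — is absent.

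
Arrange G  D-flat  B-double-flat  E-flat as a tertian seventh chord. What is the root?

E-flat

Stacking in thirds gives E-flat – G – B-double-flat – D-flat, so E-flat is the root — E-flat dominant seventh flat five.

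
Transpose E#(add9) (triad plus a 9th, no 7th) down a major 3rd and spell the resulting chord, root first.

C#, E#, G#, D#

E# down a major 3rd → C#. New chord: C# added-ninth.
- root: C#
- major 3rd: E#
- perfect 5th: G#
- major 9th: D#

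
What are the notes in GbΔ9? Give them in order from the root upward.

Root Gb, quality major ninth:
Gb — root
Bb — major 3rd
Db — perfect 5th
F — major 7th
Ab — major 9th

Gb  Bb  Db  F  Ab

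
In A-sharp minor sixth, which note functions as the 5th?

Root of A-sharp minor sixth = A#. The 5th is a perfect 5th: A# up a perfect 5th → E#.

E#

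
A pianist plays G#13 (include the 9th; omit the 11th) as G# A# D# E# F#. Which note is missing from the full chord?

B#

The full G#13 chord is G#, B#, D#, F#, A#, E#.
Comparing with the voicing, the major 3rd (3rd) — B# — is absent.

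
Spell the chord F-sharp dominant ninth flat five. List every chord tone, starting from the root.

F# – A# – C – E – G#

Root F#, quality dominant ninth flat five:
root → F#
3rd (major 3rd) → A#
5th (diminished 5th) → C
7th (minor 7th) → E
9th (major 9th) → G#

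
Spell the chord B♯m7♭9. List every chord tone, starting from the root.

B#, D#, F##, A#, C#

B♯m7♭9: minor seventh flat nine on B#.
root → B#
3rd (minor 3rd) → D#
5th (perfect 5th) → F##
7th (minor 7th) → A#
9th (minor 9th) → C#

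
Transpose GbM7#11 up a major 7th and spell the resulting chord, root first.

F – A – C – E – B

Gb up a major 7th → F. New chord: F major seventh sharp eleven.
F — root
A — major 3rd
C — perfect 5th
E — major 7th
B — augmented 11th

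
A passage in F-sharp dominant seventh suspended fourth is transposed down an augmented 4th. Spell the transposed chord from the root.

C – F – G – Bb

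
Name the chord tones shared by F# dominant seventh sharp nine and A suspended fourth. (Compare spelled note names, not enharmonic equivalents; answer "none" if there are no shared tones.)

E

F# dominant seventh sharp nine: F# A# C# E G##
A suspended fourth: A D E
Common to both → E.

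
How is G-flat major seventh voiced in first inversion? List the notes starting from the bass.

In root position, G-flat major seventh is G-flat–B-flat–D-flat–F.
First inversion puts the third (B-flat) in the bass.

B-flat D-flat F G-flat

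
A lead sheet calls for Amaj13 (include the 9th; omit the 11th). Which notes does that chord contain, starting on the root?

Amaj13: major thirteenth on A.
A — root
C# — major 3rd
E — perfect 5th
G# — major 7th
B — major 9th
F# — major 13th

A – C# – E – G# – B – F#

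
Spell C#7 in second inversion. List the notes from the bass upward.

In root position, C#7 is C#–E#–G#–B.
Second inversion puts the fifth (G#) in the bass.

G#  B  C#  E#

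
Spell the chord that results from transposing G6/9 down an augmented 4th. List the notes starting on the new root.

D♭, F, A♭, B♭, E♭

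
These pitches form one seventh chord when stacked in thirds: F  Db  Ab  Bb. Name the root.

Bb

Stacking in thirds gives Bb – Db – F – Ab, so Bb is the root — Bb minor seventh.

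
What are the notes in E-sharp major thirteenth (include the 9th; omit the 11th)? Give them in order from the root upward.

E-sharp major thirteenth is a major thirteenth built on E#.
E# — root
G## — major 3rd
B# — perfect 5th
D## — major 7th
F## — major 9th
C## — major 13th

E#, G##, B#, D##, F##, C##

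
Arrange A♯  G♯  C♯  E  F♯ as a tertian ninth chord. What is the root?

Arranged so that each adjacent pair is a third by letter name: F♯ – A♯ – C♯ – E – G♯.
The bottom of that stack, F♯, is the root (this is F♯ dominant ninth).

F♯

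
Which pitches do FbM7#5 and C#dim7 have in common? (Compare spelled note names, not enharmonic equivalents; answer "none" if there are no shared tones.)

FbM7#5: Fb Ab C Eb
C#dim7: C# E G Bb
Common to both → none.

none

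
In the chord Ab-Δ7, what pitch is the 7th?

G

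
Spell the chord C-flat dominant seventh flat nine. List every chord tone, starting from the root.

C-flat dominant seventh flat nine is a dominant seventh flat nine built on Cb.
- root: Cb
- major 3rd: Eb
- perfect 5th: Gb
- minor 7th: Bbb
- minor 9th: Dbb

Cb  Eb  Gb  Bbb  Dbb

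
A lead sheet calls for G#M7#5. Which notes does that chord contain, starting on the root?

G#M7#5: augmented major seventh on G#.
G# — root
B# — major 3rd
D## — augmented 5th
F## — major 7th

G# B# D## F##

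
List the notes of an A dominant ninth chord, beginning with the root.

A dominant ninth is a dominant ninth built on A.
A — root
C-sharp — major 3rd
E — perfect 5th
G — minor 7th
B — major 9th

A, C-sharp, E, G, B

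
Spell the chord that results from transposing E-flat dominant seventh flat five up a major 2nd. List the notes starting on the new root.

A major 2nd up from E-flat is F, so the new chord is F dominant seventh flat five.
root → F
3rd (major 3rd) → A
5th (diminished 5th) → C-flat
7th (minor 7th) → E-flat

F – A – C-flat – E-flat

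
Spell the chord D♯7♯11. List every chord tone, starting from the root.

D♯7♯11 is a dominant seventh sharp eleven built on D#.
D# — root
F## — major 3rd
A# — perfect 5th
C# — minor 7th
G## — augmented 11th

D#, F##, A#, C#, G##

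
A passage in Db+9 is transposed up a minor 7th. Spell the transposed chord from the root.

A minor 7th up from Db is Cb, so the new chord is Cb dominant ninth sharp five.
Root: Cb
Major 3rd (3rd): Eb
Augmented 5th (5th): G
Minor 7th (7th): Bbb
Major 9th (9th): Db

Cb, Eb, G, Bbb, Db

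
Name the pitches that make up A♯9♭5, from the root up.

A#  C##  E  G#  B#

A♯9♭5: dominant ninth flat five on A#.
root → A#
3rd (major 3rd) → C##
5th (diminished 5th) → E
7th (minor 7th) → G#
9th (major 9th) → B#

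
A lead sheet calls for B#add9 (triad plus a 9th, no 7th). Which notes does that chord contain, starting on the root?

B#, D##, F##, C##

B#add9 is an added-ninth built on B#.
root → B#
3rd (major 3rd) → D##
5th (perfect 5th) → F##
9th (major 9th) → C##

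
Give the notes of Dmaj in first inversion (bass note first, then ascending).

In root position, Dmaj is D–F#–A.
First inversion puts the third (F#) in the bass.

F# A D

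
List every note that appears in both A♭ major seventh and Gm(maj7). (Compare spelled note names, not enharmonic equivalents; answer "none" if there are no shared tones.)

A♭ major seventh = Ab, C, Eb, G.
Gm(maj7) = G, Bb, D, F#.
Shared: G.

G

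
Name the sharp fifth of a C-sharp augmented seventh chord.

Root of C-sharp augmented seventh = C#. The 5th is an augmented 5th: C# up an augmented 5th → G##.

G##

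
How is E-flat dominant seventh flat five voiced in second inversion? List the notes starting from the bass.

Bbb – Db – Eb – G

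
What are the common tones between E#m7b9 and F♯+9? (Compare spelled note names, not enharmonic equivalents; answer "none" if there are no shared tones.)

G#, F#

E#m7b9 = E#, G#, B#, D#, F#.
F♯+9 = F#, A#, C##, E, G#.
Shared: G#, F#.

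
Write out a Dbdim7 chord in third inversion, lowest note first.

Dbdim7 = Db–Fb–Abb–Cbb; third inversion → seventh (Cbb) lowest.

Cbb, Db, Fb, Abb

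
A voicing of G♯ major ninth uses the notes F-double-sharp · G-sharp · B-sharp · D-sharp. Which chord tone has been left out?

The full G♯ major ninth chord is G-sharp, B-sharp, D-sharp, F-double-sharp, A-sharp.
Comparing with the voicing, the major 9th (9th) — A-sharp — is absent.

A-sharp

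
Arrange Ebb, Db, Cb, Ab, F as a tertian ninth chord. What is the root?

Db

Stacking in thirds gives Db – F – Ab – Cb – Ebb, so Db is the root — Db dominant seventh flat nine.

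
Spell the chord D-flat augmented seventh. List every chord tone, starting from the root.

D♭  F  A  C♭

D-flat augmented seventh: augmented seventh on D♭.
- root: D♭
- major 3rd: F
- augmented 5th: A
- minor 7th: C♭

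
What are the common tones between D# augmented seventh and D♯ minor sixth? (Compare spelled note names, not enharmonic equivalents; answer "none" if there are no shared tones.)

D-sharp

D# augmented seventh: D-sharp F-double-sharp A-double-sharp C-sharp
D♯ minor sixth: D-sharp F-sharp A-sharp B-sharp
Common to both → D-sharp.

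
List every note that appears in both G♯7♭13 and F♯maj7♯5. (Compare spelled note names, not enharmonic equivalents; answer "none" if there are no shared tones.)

F#

G♯7♭13: G# B# D# F# E
F♯maj7♯5: F# A# C## E#
Common to both → F#.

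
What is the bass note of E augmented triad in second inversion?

E augmented triad in root position is E–G#–B#.
Second inversion places the fifth in the bass, which is B#.

B#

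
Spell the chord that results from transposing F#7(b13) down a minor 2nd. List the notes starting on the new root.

E♯  G𝄪  B♯  D♯  C♯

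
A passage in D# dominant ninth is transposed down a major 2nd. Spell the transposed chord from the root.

C# E# G# B D#

Transposed root: D# → C# (major 2nd down). So we spell C# dominant ninth:
- root: C#
- major 3rd: E#
- perfect 5th: G#
- minor 7th: B
- major 9th: D#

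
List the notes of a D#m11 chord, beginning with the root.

D#  F#  A#  C#  E#  G#

D#m11: minor eleventh on D#.
root → D#
3rd (minor 3rd) → F#
5th (perfect 5th) → A#
7th (minor 7th) → C#
9th (major 9th) → E#
11th (perfect 11th) → G#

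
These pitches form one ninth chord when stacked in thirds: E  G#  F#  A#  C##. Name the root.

Arranged so that each adjacent pair is a third by letter name: F# – A# – C## – E – G#.
The bottom of that stack, F#, is the root (this is F# dominant ninth sharp five).

F#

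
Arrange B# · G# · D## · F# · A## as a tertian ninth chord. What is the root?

G#

Arranged so that each adjacent pair is a third by letter name: G# – B# – D## – F# – A##.
The bottom of that stack, G#, is the root (this is G# dominant seventh sharp nine sharp five).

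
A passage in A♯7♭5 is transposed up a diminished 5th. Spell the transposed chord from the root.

A diminished 5th up from A# is E, so the new chord is E dominant seventh flat five.
E — root
G# — major 3rd
Bb — diminished 5th
D — minor 7th

E, G#, Bb, D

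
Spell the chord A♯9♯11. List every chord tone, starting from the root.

A♯9♯11 is a dominant ninth sharp eleven built on A#.
Root: A#
Major 3rd (3rd): C##
Perfect 5th (5th): E#
Minor 7th (7th): G#
Major 9th (9th): B#
Augmented 11th (11th): D##

A# C## E# G# B# D##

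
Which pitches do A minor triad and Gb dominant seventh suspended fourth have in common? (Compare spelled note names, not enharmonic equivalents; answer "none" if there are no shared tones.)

A minor triad = A, C, E.
Gb dominant seventh suspended fourth = G-flat, C-flat, D-flat, F-flat.
Shared: none.

none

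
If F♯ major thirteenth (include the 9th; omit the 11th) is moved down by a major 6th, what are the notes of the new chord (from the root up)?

F# down a major 6th → A. New chord: A major thirteenth.
Root: A
Major 3rd (3rd): C#
Perfect 5th (5th): E
Major 7th (7th): G#
Major 9th (9th): B
Major 13th (13th): F#

A, C#, E, G#, B, F#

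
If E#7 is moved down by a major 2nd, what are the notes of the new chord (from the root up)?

Transposed root: E# → D# (major 2nd down). So we spell D# dominant seventh:
Root: D#
Major 3rd (3rd): F##
Perfect 5th (5th): A#
Minor 7th (7th): C#

D# F## A# C#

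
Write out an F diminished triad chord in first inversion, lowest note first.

Ab, Cb, F

F diminished triad = F–Ab–Cb; first inversion → third (Ab) lowest.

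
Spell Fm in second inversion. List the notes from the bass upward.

C, F, Ab

Fm = F–Ab–C; second inversion → fifth (C) lowest.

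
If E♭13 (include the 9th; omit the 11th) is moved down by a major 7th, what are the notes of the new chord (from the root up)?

Fb – Ab – Cb – Ebb – Gb – Db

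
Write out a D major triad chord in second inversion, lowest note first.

A – D – F#

In root position, D major triad is D–F#–A.
Second inversion puts the fifth (A) in the bass.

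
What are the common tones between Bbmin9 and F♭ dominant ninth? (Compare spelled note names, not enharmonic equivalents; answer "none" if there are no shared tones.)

Bbmin9 = Bb, Db, F, Ab, C.
F♭ dominant ninth = Fb, Ab, Cb, Ebb, Gb.
Shared: Ab.

Ab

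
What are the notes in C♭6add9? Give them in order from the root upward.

Cb – Eb – Gb – Ab – Db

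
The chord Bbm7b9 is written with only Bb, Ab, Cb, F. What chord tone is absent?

Db

The full Bbm7b9 chord is Bb, Db, F, Ab, Cb.
Comparing with the voicing, the minor 3rd (3rd) — Db — is absent.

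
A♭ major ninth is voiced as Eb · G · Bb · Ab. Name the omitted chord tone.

C

The full A♭ major ninth chord is Ab, C, Eb, G, Bb.
Comparing with the voicing, the major 3rd (3rd) — C — is absent.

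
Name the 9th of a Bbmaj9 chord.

Root of Bbmaj9 = Bb. The 9th is a major 9th: Bb up a major 9th → C.

C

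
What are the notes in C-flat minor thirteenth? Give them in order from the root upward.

Root C-flat, quality minor thirteenth:
C-flat — root
E-double-flat — minor 3rd
G-flat — perfect 5th
B-double-flat — minor 7th
D-flat — major 9th
F-flat — perfect 11th
A-flat — major 13th

C-flat, E-double-flat, G-flat, B-double-flat, D-flat, F-flat, A-flat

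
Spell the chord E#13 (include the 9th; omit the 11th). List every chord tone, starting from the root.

E#13: dominant thirteenth on E#.
root → E#
3rd (major 3rd) → G##
5th (perfect 5th) → B#
7th (minor 7th) → D#
9th (major 9th) → F##
13th (major 13th) → C##

E#, G##, B#, D#, F##, C##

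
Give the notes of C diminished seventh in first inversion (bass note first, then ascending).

E-flat  G-flat  B-double-flat  C

In root position, C diminished seventh is C–E-flat–G-flat–B-double-flat.
First inversion puts the third (E-flat) in the bass.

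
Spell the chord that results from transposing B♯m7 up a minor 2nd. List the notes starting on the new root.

A minor 2nd up from B# is C#, so the new chord is C# minor seventh.
Root: C#
Minor 3rd (3rd): E
Perfect 5th (5th): G#
Minor 7th (7th): B

C# E G# B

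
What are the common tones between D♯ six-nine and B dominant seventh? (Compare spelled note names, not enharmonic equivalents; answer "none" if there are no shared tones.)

D-sharp

D♯ six-nine = D-sharp, F-double-sharp, A-sharp, B-sharp, E-sharp.
B dominant seventh = B, D-sharp, F-sharp, A.
Shared: D-sharp.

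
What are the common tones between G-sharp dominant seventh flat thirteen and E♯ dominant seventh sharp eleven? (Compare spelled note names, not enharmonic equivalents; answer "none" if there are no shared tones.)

G-sharp dominant seventh flat thirteen: G# B# D# F# E
E♯ dominant seventh sharp eleven: E# G## B# D# A##
Common to both → B#, D#.

B# D#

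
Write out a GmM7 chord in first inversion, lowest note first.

Bb – D – F# – G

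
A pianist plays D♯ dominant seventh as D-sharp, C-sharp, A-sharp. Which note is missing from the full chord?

F-double-sharp

The full D♯ dominant seventh chord is D-sharp, F-double-sharp, A-sharp, C-sharp.
Comparing with the voicing, the major 3rd (3rd) — F-double-sharp — is absent.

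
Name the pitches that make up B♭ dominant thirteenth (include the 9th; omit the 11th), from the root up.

B-flat, D, F, A-flat, C, G

B♭ dominant thirteenth is a dominant thirteenth built on B-flat.
Root: B-flat
Major 3rd (3rd): D
Perfect 5th (5th): F
Minor 7th (7th): A-flat
Major 9th (9th): C
Major 13th (13th): G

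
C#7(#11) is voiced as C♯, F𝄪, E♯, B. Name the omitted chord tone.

G♯

The full C#7(#11) chord is C♯, E♯, G♯, B, F𝄪.
Comparing with the voicing, the perfect 5th (5th) — G♯ — is absent.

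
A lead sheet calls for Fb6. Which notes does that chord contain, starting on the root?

Fb6 is a major sixth built on Fb.
- root: Fb
- major 3rd: Ab
- perfect 5th: Cb
- major 6th: Db

Fb  Ab  Cb  Db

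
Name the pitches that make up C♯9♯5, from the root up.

Root C#, quality dominant ninth sharp five:
Root: C#
Major 3rd (3rd): E#
Augmented 5th (5th): G##
Minor 7th (7th): B
Major 9th (9th): D#

C#, E#, G##, B, D#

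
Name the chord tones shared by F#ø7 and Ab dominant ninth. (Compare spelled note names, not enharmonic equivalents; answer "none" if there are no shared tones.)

C

F#ø7: F# A C E
Ab dominant ninth: Ab C Eb Gb Bb
Common to both → C.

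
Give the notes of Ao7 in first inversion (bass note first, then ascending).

C – E♭ – G♭ – A

Ao7 = A–C–E♭–G♭; first inversion → third (C) lowest.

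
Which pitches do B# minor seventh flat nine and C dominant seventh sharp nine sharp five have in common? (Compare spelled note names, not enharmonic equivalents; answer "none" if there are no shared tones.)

D-sharp

B# minor seventh flat nine: B-sharp D-sharp F-double-sharp A-sharp C-sharp
C dominant seventh sharp nine sharp five: C E G-sharp B-flat D-sharp
Common to both → D-sharp.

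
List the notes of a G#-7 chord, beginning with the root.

G#  B  D#  F#

G#-7: minor seventh on G#.
Root: G#
Minor 3rd (3rd): B
Perfect 5th (5th): D#
Minor 7th (7th): F#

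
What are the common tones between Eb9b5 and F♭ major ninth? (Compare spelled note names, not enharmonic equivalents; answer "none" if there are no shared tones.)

Eb9b5: Eb G Bbb Db F
F♭ major ninth: Fb Ab Cb Eb Gb
Common to both → Eb.

Eb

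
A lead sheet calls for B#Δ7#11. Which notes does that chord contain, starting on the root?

B#, D##, F##, A##, E##

Root B#, quality major seventh sharp eleven:
Root: B#
Major 3rd (3rd): D##
Perfect 5th (5th): F##
Major 7th (7th): A##
Augmented 11th (11th): E##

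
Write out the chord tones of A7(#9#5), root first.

A, C♯, E♯, G, B♯

Root A, quality dominant seventh sharp nine sharp five:
- root: A
- major 3rd: C♯
- augmented 5th: E♯
- minor 7th: G
- augmented 9th: B♯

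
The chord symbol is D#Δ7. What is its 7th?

Root of D#Δ7 = D♯. The 7th is a major 7th: D♯ up a major 7th → C𝄪.

C𝄪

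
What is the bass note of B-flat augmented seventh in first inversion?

D

B-flat augmented seventh = B-flat–D–F-sharp–A-flat. First inversion → third in the bass = D.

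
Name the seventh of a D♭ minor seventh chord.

C-flat

Root of D♭ minor seventh = D-flat. The 7th is a minor 7th: D-flat up a minor 7th → C-flat.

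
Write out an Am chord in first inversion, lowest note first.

C – E – A

In root position, Am is A–C–E.
First inversion puts the third (C) in the bass.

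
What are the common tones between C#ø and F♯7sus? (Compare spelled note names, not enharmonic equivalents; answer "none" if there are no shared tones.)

C#  E  B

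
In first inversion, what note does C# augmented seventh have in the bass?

E♯

C# augmented seventh in root position is C♯–E♯–G𝄪–B.
First inversion places the third in the bass, which is E♯.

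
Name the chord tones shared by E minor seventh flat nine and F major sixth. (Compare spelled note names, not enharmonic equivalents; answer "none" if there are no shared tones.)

D F

E minor seventh flat nine: E G B D F
F major sixth: F A C D
Common to both → D, F.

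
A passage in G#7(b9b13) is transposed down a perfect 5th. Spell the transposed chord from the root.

C#  E#  G#  B  D  A

Transposed root: G# → C# (perfect 5th down). So we spell C# dominant seventh flat nine flat thirteen:
root → C#
3rd (major 3rd) → E#
5th (perfect 5th) → G#
7th (minor 7th) → B
9th (minor 9th) → D
13th (minor 13th) → A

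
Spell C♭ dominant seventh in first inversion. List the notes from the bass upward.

C♭ dominant seventh = Cb–Eb–Gb–Bbb; first inversion → third (Eb) lowest.

Eb Gb Bbb Cb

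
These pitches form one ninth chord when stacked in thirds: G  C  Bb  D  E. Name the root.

C

Arranged so that each adjacent pair is a third by letter name: C – E – G – Bb – D.
The bottom of that stack, C, is the root (this is C dominant ninth).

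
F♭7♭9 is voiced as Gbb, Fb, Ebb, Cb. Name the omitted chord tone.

Ab

The full F♭7♭9 chord is Fb, Ab, Cb, Ebb, Gbb.
Comparing with the voicing, the major 3rd (3rd) — Ab — is absent.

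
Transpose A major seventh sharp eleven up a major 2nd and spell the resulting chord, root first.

B  D-sharp  F-sharp  A-sharp  E-sharp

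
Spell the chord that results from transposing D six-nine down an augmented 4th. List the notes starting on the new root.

D down an augmented 4th → A-flat. New chord: A-flat six-nine.
root → A-flat
3rd (major 3rd) → C
5th (perfect 5th) → E-flat
6th (major 6th) → F
9th (major 9th) → B-flat

A-flat, C, E-flat, F, B-flat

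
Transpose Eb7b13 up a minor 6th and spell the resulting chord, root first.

Cb, Eb, Gb, Bbb, Abb

A minor 6th up from Eb is Cb, so the new chord is Cb dominant seventh flat thirteen.
root → Cb
3rd (major 3rd) → Eb
5th (perfect 5th) → Gb
7th (minor 7th) → Bbb
13th (minor 13th) → Abb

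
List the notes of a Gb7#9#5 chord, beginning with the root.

Gb, Bb, D, Fb, A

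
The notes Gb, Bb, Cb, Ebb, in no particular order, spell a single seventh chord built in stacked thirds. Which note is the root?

Cb

Stacking in thirds gives Cb – Ebb – Gb – Bb, so Cb is the root — Cb minor-major seventh.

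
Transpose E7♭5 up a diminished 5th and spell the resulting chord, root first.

Transposed root: E → B♭ (diminished 5th up). So we spell B♭ dominant seventh flat five:
Root: B♭
Major 3rd (3rd): D
Diminished 5th (5th): F♭
Minor 7th (7th): A♭

B♭, D, F♭, A♭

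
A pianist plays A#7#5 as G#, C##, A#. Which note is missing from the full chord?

E##

A#7#5 = A#, C##, E##, G#. The voicing lacks the 5th (augmented 5th), E##.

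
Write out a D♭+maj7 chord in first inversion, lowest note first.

D♭+maj7 = Db–F–A–C; first inversion → third (F) lowest.

F – A – C – Db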